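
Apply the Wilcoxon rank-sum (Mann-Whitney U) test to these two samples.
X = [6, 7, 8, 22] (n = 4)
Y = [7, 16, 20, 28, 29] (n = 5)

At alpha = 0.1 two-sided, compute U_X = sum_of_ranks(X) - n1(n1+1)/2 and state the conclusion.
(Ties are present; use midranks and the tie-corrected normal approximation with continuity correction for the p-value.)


Step 1: Combine and sort all 9 observations; assign midranks.
sorted (value, group): (6,X), (7,X), (7,Y), (8,X), (16,Y), (20,Y), (22,X), (28,Y), (29,Y)
ranks: 6->1, 7->2.5, 7->2.5, 8->4, 16->5, 20->6, 22->7, 28->8, 29->9
Step 2: Rank sum for X: R1 = 1 + 2.5 + 4 + 7 = 14.5.
Step 3: U_X = R1 - n1(n1+1)/2 = 14.5 - 4*5/2 = 14.5 - 10 = 4.5.
       U_Y = n1*n2 - U_X = 20 - 4.5 = 15.5.
Step 4: Ties are present, so use the tie-corrected normal approximation (with continuity correction) for the p-value.
Step 5: p-value = 0.218742; compare to alpha = 0.1. fail to reject H0.

U_X = 4.5, p = 0.218742, fail to reject H0 at alpha = 0.1.


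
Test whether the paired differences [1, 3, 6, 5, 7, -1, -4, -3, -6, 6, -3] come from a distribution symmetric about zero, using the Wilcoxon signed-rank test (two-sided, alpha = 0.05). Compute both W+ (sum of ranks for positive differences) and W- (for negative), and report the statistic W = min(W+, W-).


Step 1: Drop any zero differences (none here) and take |d_i|.
|d| = [1, 3, 6, 5, 7, 1, 4, 3, 6, 6, 3]
Step 2: Midrank |d_i| (ties get averaged ranks).
ranks: |1|->1.5, |3|->4, |6|->9, |5|->7, |7|->11, |1|->1.5, |4|->6, |3|->4, |6|->9, |6|->9, |3|->4
Step 3: Attach original signs; sum ranks with positive sign and with negative sign.
W+ = 1.5 + 4 + 9 + 7 + 11 + 9 = 41.5
W- = 1.5 + 6 + 4 + 9 + 4 = 24.5
(Check: W+ + W- = 66 should equal n(n+1)/2 = 66.)
Step 4: Test statistic W = min(W+, W-) = 24.5.
Step 5: Ties in |d|, so use the tie-corrected normal approximation.
        E[W] = n(n+1)/4 = 11*12/4 = 33.
        Tie groups: |d|=1 (t=2), |d|=3 (t=3), |d|=6 (t=3); sum(t^3 - t) = 54.
        Var[W] = n(n+1)(2n+1)/24 - sum(t^3-t)/48 = 3036/24 - 54/48 = 125.375.
        z = (W - E[W]) / sqrt(Var[W]) = (24.5 - 33) / 11.1971 = -0.7591.
        Two-sided p = 2*Phi(z) = 0.447778.
Step 6: alpha = 0.05. fail to reject H0.

W+ = 41.5, W- = 24.5, W = min = 24.5, p = 0.447778, fail to reject H0.


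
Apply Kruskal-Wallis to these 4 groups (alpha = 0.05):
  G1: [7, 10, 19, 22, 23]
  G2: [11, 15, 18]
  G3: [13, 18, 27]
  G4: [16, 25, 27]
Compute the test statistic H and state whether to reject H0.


Step 1: Combine all N = 14 observations and assign midranks.
sorted (value, group, rank): (7,G1,1), (10,G1,2), (11,G2,3), (13,G3,4), (15,G2,5), (16,G4,6), (18,G2,7.5), (18,G3,7.5), (19,G1,9), (22,G1,10), (23,G1,11), (25,G4,12), (27,G3,13.5), (27,G4,13.5)
Step 2: Sum ranks within each group.
R_1 = 33 (n_1 = 5)
R_2 = 15.5 (n_2 = 3)
R_3 = 25 (n_3 = 3)
R_4 = 31.5 (n_4 = 3)
Step 3: H = 12/(N(N+1)) * sum(R_i^2/n_i) - 3(N+1)
     = 12/(14*15) * (33^2/5 + 15.5^2/3 + 25^2/3 + 31.5^2/3) - 3*15
     = 0.057143 * 836.967 - 45
     = 2.826667.
Step 4: Ties present; correction factor C = 1 - 12/(14^3 - 14) = 0.995604. Corrected H = 2.826667 / 0.995604 = 2.839146.
Step 5: Under H0, H ~ chi^2(3); p-value = 0.417096.
Step 6: alpha = 0.05. fail to reject H0.

H = 2.8391, df = 3, p = 0.417096, fail to reject H0.


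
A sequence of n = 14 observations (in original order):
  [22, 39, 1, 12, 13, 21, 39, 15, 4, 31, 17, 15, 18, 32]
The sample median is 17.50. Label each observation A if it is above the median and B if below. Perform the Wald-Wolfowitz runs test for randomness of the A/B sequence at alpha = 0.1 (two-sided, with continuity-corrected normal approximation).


Step 1: Compute median = 17.50; label A = above, B = below.
Labels in order: AABBBAABBABBAA  (n_A = 7, n_B = 7)
Step 2: Count runs R = 7.
Step 3: Under H0 (random ordering), E[R] = 2*n_A*n_B/(n_A+n_B) + 1 = 2*7*7/14 + 1 = 8.0000.
        Var[R] = 2*n_A*n_B*(2*n_A*n_B - n_A - n_B) / ((n_A+n_B)^2 * (n_A+n_B-1)) = 8232/2548 = 3.2308.
        SD[R] = 1.7974.
Step 4: Continuity-corrected z = (R + 0.5 - E[R]) / SD[R] = (7 + 0.5 - 8.0000) / 1.7974 = -0.2782.
Step 5: Two-sided p-value via normal approximation = 2*(1 - Phi(|z|)) = 0.780879.
Step 6: alpha = 0.1. fail to reject H0.

R = 7, z = -0.2782, p = 0.780879, fail to reject H0.


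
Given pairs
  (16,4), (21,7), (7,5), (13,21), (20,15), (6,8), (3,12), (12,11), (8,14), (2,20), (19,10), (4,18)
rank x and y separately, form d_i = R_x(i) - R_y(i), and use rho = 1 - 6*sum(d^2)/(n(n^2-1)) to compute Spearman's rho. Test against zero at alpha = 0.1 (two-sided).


Step 1: Rank x and y separately (midranks; no ties here).
rank(x): 16->9, 21->12, 7->5, 13->8, 20->11, 6->4, 3->2, 12->7, 8->6, 2->1, 19->10, 4->3
rank(y): 4->1, 7->3, 5->2, 21->12, 15->9, 8->4, 12->7, 11->6, 14->8, 20->11, 10->5, 18->10
Step 2: d_i = R_x(i) - R_y(i); compute d_i^2.
  (9-1)^2=64, (12-3)^2=81, (5-2)^2=9, (8-12)^2=16, (11-9)^2=4, (4-4)^2=0, (2-7)^2=25, (7-6)^2=1, (6-8)^2=4, (1-11)^2=100, (10-5)^2=25, (3-10)^2=49
sum(d^2) = 378.
Step 3: rho = 1 - 6*378 / (12*(12^2 - 1)) = 1 - 2268/1716 = -0.321678.
Step 4: Under H0, t = rho * sqrt((n-2)/(1-rho^2)) = -1.0743 ~ t(10).
Step 5: Two-sided p-value from the t-distribution with 10 df = 0.307910.
Step 6: alpha = 0.1. fail to reject H0.

rho = -0.3217, p = 0.307910, fail to reject H0 at alpha = 0.1.


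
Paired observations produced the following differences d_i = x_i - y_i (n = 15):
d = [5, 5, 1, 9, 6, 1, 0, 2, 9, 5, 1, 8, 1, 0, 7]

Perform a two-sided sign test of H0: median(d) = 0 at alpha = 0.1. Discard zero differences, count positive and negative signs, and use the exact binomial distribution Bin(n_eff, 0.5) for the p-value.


Step 1: Discard zero differences. Original n = 15; n_eff = number of nonzero differences = 13.
Nonzero differences (with sign): +5, +5, +1, +9, +6, +1, +2, +9, +5, +1, +8, +1, +7
Step 2: Count signs: positive = 13, negative = 0.
Step 3: Under H0: P(positive) = 0.5, so the number of positives S ~ Bin(13, 0.5).
Step 4: Two-sided exact p-value = sum of Bin(13,0.5) probabilities at or below the observed probability = 0.000244.
Step 5: alpha = 0.1. reject H0.

n_eff = 13, pos = 13, neg = 0, p = 0.000244, reject H0.


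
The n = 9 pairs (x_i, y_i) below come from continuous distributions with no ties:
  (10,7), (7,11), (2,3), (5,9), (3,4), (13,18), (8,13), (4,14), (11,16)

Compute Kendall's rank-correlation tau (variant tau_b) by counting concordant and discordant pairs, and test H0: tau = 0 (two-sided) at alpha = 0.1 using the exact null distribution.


Step 1: Enumerate the 36 unordered pairs (i,j) with i<j and classify each by sign(x_j-x_i) * sign(y_j-y_i).
  (1,2):dx=-3,dy=+4->D; (1,3):dx=-8,dy=-4->C; (1,4):dx=-5,dy=+2->D; (1,5):dx=-7,dy=-3->C
  (1,6):dx=+3,dy=+11->C; (1,7):dx=-2,dy=+6->D; (1,8):dx=-6,dy=+7->D; (1,9):dx=+1,dy=+9->C
  (2,3):dx=-5,dy=-8->C; (2,4):dx=-2,dy=-2->C; (2,5):dx=-4,dy=-7->C; (2,6):dx=+6,dy=+7->C
  (2,7):dx=+1,dy=+2->C; (2,8):dx=-3,dy=+3->D; (2,9):dx=+4,dy=+5->C; (3,4):dx=+3,dy=+6->C
  (3,5):dx=+1,dy=+1->C; (3,6):dx=+11,dy=+15->C; (3,7):dx=+6,dy=+10->C; (3,8):dx=+2,dy=+11->C
  (3,9):dx=+9,dy=+13->C; (4,5):dx=-2,dy=-5->C; (4,6):dx=+8,dy=+9->C; (4,7):dx=+3,dy=+4->C
  (4,8):dx=-1,dy=+5->D; (4,9):dx=+6,dy=+7->C; (5,6):dx=+10,dy=+14->C; (5,7):dx=+5,dy=+9->C
  (5,8):dx=+1,dy=+10->C; (5,9):dx=+8,dy=+12->C; (6,7):dx=-5,dy=-5->C; (6,8):dx=-9,dy=-4->C
  (6,9):dx=-2,dy=-2->C; (7,8):dx=-4,dy=+1->D; (7,9):dx=+3,dy=+3->C; (8,9):dx=+7,dy=+2->C
Step 2: C = 29, D = 7, total pairs = 36.
Step 3: tau = (C - D)/(n(n-1)/2) = (29 - 7)/36 = 0.611111.
Step 4: Exact two-sided p-value (enumerate n! = 362880 permutations of y under H0): p = 0.024741.
Step 5: alpha = 0.1. reject H0.

tau_b = 0.6111 (C=29, D=7), p = 0.024741, reject H0.


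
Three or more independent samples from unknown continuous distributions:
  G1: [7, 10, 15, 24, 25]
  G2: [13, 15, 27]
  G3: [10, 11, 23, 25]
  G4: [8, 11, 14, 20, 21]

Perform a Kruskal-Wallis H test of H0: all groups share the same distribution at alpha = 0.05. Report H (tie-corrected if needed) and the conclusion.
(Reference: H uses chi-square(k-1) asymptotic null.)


Step 1: Combine all N = 17 observations and assign midranks.
sorted (value, group, rank): (7,G1,1), (8,G4,2), (10,G1,3.5), (10,G3,3.5), (11,G3,5.5), (11,G4,5.5), (13,G2,7), (14,G4,8), (15,G1,9.5), (15,G2,9.5), (20,G4,11), (21,G4,12), (23,G3,13), (24,G1,14), (25,G1,15.5), (25,G3,15.5), (27,G2,17)
Step 2: Sum ranks within each group.
R_1 = 43.5 (n_1 = 5)
R_2 = 33.5 (n_2 = 3)
R_3 = 37.5 (n_3 = 4)
R_4 = 38.5 (n_4 = 5)
Step 3: H = 12/(N(N+1)) * sum(R_i^2/n_i) - 3(N+1)
     = 12/(17*18) * (43.5^2/5 + 33.5^2/3 + 37.5^2/4 + 38.5^2/5) - 3*18
     = 0.039216 * 1400.55 - 54
     = 0.923366.
Step 4: Ties present; correction factor C = 1 - 24/(17^3 - 17) = 0.995098. Corrected H = 0.923366 / 0.995098 = 0.927915.
Step 5: Under H0, H ~ chi^2(3); p-value = 0.818687.
Step 6: alpha = 0.05. fail to reject H0.

H = 0.9279, df = 3, p = 0.818687, fail to reject H0.


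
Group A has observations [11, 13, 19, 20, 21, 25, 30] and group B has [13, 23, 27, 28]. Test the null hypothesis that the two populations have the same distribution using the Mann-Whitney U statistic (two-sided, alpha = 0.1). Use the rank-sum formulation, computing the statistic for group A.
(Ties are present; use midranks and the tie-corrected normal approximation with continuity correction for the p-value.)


Step 1: Combine and sort all 11 observations; assign midranks.
sorted (value, group): (11,X), (13,X), (13,Y), (19,X), (20,X), (21,X), (23,Y), (25,X), (27,Y), (28,Y), (30,X)
ranks: 11->1, 13->2.5, 13->2.5, 19->4, 20->5, 21->6, 23->7, 25->8, 27->9, 28->10, 30->11
Step 2: Rank sum for X: R1 = 1 + 2.5 + 4 + 5 + 6 + 8 + 11 = 37.5.
Step 3: U_X = R1 - n1(n1+1)/2 = 37.5 - 7*8/2 = 37.5 - 28 = 9.5.
       U_Y = n1*n2 - U_X = 28 - 9.5 = 18.5.
Step 4: Ties are present, so use the tie-corrected normal approximation (with continuity correction) for the p-value.
Step 5: p-value = 0.448659; compare to alpha = 0.1. fail to reject H0.

U_X = 9.5, p = 0.448659, fail to reject H0 at alpha = 0.1.


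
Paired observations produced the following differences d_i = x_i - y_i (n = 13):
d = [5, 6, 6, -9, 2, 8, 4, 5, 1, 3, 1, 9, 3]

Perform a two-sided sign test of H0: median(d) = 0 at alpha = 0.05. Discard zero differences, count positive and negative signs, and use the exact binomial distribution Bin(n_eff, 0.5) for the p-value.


Step 1: Discard zero differences. Original n = 13; n_eff = number of nonzero differences = 13.
Nonzero differences (with sign): +5, +6, +6, -9, +2, +8, +4, +5, +1, +3, +1, +9, +3
Step 2: Count signs: positive = 12, negative = 1.
Step 3: Under H0: P(positive) = 0.5, so the number of positives S ~ Bin(13, 0.5).
Step 4: Two-sided exact p-value = sum of Bin(13,0.5) probabilities at or below the observed probability = 0.003418.
Step 5: alpha = 0.05. reject H0.

n_eff = 13, pos = 12, neg = 1, p = 0.003418, reject H0.


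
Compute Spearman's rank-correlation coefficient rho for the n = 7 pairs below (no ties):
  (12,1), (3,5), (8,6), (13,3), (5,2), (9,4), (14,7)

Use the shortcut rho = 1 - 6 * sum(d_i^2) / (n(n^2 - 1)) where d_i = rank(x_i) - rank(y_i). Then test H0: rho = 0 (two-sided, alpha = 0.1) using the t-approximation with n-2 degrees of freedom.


Step 1: Rank x and y separately (midranks; no ties here).
rank(x): 12->5, 3->1, 8->3, 13->6, 5->2, 9->4, 14->7
rank(y): 1->1, 5->5, 6->6, 3->3, 2->2, 4->4, 7->7
Step 2: d_i = R_x(i) - R_y(i); compute d_i^2.
  (5-1)^2=16, (1-5)^2=16, (3-6)^2=9, (6-3)^2=9, (2-2)^2=0, (4-4)^2=0, (7-7)^2=0
sum(d^2) = 50.
Step 3: rho = 1 - 6*50 / (7*(7^2 - 1)) = 1 - 300/336 = 0.107143.
Step 4: Under H0, t = rho * sqrt((n-2)/(1-rho^2)) = 0.2410 ~ t(5).
Step 5: Two-sided p-value from the t-distribution with 5 df = 0.819151.
Step 6: alpha = 0.1. fail to reject H0.

rho = 0.1071, p = 0.819151, fail to reject H0 at alpha = 0.1.


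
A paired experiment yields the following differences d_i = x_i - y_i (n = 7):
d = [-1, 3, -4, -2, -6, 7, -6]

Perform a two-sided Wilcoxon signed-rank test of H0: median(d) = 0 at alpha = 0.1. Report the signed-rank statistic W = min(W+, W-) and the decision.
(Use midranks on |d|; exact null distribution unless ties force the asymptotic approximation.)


Step 1: Drop any zero differences (none here) and take |d_i|.
|d| = [1, 3, 4, 2, 6, 7, 6]
Step 2: Midrank |d_i| (ties get averaged ranks).
ranks: |1|->1, |3|->3, |4|->4, |2|->2, |6|->5.5, |7|->7, |6|->5.5
Step 3: Attach original signs; sum ranks with positive sign and with negative sign.
W+ = 3 + 7 = 10
W- = 1 + 4 + 2 + 5.5 + 5.5 = 18
(Check: W+ + W- = 28 should equal n(n+1)/2 = 28.)
Step 4: Test statistic W = min(W+, W-) = 10.
Step 5: Ties in |d|, so use the tie-corrected normal approximation.
        E[W] = n(n+1)/4 = 7*8/4 = 14.
        Tie groups: |d|=6 (t=2); sum(t^3 - t) = 6.
        Var[W] = n(n+1)(2n+1)/24 - sum(t^3-t)/48 = 840/24 - 6/48 = 34.875.
        z = (W - E[W]) / sqrt(Var[W]) = (10 - 14) / 5.9055 = -0.6773.
        Two-sided p = 2*Phi(z) = 0.498194.
Step 6: alpha = 0.1. fail to reject H0.

W+ = 10, W- = 18, W = min = 10, p = 0.498194, fail to reject H0.


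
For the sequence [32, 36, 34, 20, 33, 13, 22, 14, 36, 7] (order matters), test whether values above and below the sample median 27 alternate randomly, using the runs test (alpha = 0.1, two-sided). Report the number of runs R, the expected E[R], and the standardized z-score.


Step 1: Compute median = 27; label A = above, B = below.
Labels in order: AAABABBBAB  (n_A = 5, n_B = 5)
Step 2: Count runs R = 6.
Step 3: Under H0 (random ordering), E[R] = 2*n_A*n_B/(n_A+n_B) + 1 = 2*5*5/10 + 1 = 6.0000.
        Var[R] = 2*n_A*n_B*(2*n_A*n_B - n_A - n_B) / ((n_A+n_B)^2 * (n_A+n_B-1)) = 2000/900 = 2.2222.
        SD[R] = 1.4907.
Step 4: R = E[R], so z = 0 with no continuity correction.
Step 5: Two-sided p-value via normal approximation = 2*(1 - Phi(|z|)) = 1.000000.
Step 6: alpha = 0.1. fail to reject H0.

R = 6, z = 0.0000, p = 1.000000, fail to reject H0.


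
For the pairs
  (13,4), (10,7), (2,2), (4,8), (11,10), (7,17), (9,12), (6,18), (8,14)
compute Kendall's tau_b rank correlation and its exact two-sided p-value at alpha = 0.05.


Step 1: Enumerate the 36 unordered pairs (i,j) with i<j and classify each by sign(x_j-x_i) * sign(y_j-y_i).
  (1,2):dx=-3,dy=+3->D; (1,3):dx=-11,dy=-2->C; (1,4):dx=-9,dy=+4->D; (1,5):dx=-2,dy=+6->D
  (1,6):dx=-6,dy=+13->D; (1,7):dx=-4,dy=+8->D; (1,8):dx=-7,dy=+14->D; (1,9):dx=-5,dy=+10->D
  (2,3):dx=-8,dy=-5->C; (2,4):dx=-6,dy=+1->D; (2,5):dx=+1,dy=+3->C; (2,6):dx=-3,dy=+10->D
  (2,7):dx=-1,dy=+5->D; (2,8):dx=-4,dy=+11->D; (2,9):dx=-2,dy=+7->D; (3,4):dx=+2,dy=+6->C
  (3,5):dx=+9,dy=+8->C; (3,6):dx=+5,dy=+15->C; (3,7):dx=+7,dy=+10->C; (3,8):dx=+4,dy=+16->C
  (3,9):dx=+6,dy=+12->C; (4,5):dx=+7,dy=+2->C; (4,6):dx=+3,dy=+9->C; (4,7):dx=+5,dy=+4->C
  (4,8):dx=+2,dy=+10->C; (4,9):dx=+4,dy=+6->C; (5,6):dx=-4,dy=+7->D; (5,7):dx=-2,dy=+2->D
  (5,8):dx=-5,dy=+8->D; (5,9):dx=-3,dy=+4->D; (6,7):dx=+2,dy=-5->D; (6,8):dx=-1,dy=+1->D
  (6,9):dx=+1,dy=-3->D; (7,8):dx=-3,dy=+6->D; (7,9):dx=-1,dy=+2->D; (8,9):dx=+2,dy=-4->D
Step 2: C = 14, D = 22, total pairs = 36.
Step 3: tau = (C - D)/(n(n-1)/2) = (14 - 22)/36 = -0.222222.
Step 4: Exact two-sided p-value (enumerate n! = 362880 permutations of y under H0): p = 0.476709.
Step 5: alpha = 0.05. fail to reject H0.

tau_b = -0.2222 (C=14, D=22), p = 0.476709, fail to reject H0.


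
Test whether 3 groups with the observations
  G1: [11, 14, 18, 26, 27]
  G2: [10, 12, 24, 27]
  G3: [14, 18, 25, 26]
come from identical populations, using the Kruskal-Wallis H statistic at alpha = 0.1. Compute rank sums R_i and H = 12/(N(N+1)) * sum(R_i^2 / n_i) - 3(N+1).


Step 1: Combine all N = 13 observations and assign midranks.
sorted (value, group, rank): (10,G2,1), (11,G1,2), (12,G2,3), (14,G1,4.5), (14,G3,4.5), (18,G1,6.5), (18,G3,6.5), (24,G2,8), (25,G3,9), (26,G1,10.5), (26,G3,10.5), (27,G1,12.5), (27,G2,12.5)
Step 2: Sum ranks within each group.
R_1 = 36 (n_1 = 5)
R_2 = 24.5 (n_2 = 4)
R_3 = 30.5 (n_3 = 4)
Step 3: H = 12/(N(N+1)) * sum(R_i^2/n_i) - 3(N+1)
     = 12/(13*14) * (36^2/5 + 24.5^2/4 + 30.5^2/4) - 3*14
     = 0.065934 * 641.825 - 42
     = 0.318132.
Step 4: Ties present; correction factor C = 1 - 24/(13^3 - 13) = 0.989011. Corrected H = 0.318132 / 0.989011 = 0.321667.
Step 5: Under H0, H ~ chi^2(2); p-value = 0.851434.
Step 6: alpha = 0.1. fail to reject H0.

H = 0.3217, df = 2, p = 0.851434, fail to reject H0.


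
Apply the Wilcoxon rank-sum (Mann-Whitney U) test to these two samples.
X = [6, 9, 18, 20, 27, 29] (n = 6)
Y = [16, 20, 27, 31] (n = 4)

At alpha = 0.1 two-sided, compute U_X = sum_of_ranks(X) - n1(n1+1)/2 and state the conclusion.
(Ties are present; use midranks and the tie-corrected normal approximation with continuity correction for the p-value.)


Step 1: Combine and sort all 10 observations; assign midranks.
sorted (value, group): (6,X), (9,X), (16,Y), (18,X), (20,X), (20,Y), (27,X), (27,Y), (29,X), (31,Y)
ranks: 6->1, 9->2, 16->3, 18->4, 20->5.5, 20->5.5, 27->7.5, 27->7.5, 29->9, 31->10
Step 2: Rank sum for X: R1 = 1 + 2 + 4 + 5.5 + 7.5 + 9 = 29.
Step 3: U_X = R1 - n1(n1+1)/2 = 29 - 6*7/2 = 29 - 21 = 8.
       U_Y = n1*n2 - U_X = 24 - 8 = 16.
Step 4: Ties are present, so use the tie-corrected normal approximation (with continuity correction) for the p-value.
Step 5: p-value = 0.452793; compare to alpha = 0.1. fail to reject H0.

U_X = 8, p = 0.452793, fail to reject H0 at alpha = 0.1.


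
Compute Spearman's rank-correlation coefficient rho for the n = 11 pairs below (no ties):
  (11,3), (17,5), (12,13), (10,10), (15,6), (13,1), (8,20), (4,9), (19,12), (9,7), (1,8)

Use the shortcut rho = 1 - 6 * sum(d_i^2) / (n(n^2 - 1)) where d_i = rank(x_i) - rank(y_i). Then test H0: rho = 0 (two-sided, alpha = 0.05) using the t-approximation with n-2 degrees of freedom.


Step 1: Rank x and y separately (midranks; no ties here).
rank(x): 11->6, 17->10, 12->7, 10->5, 15->9, 13->8, 8->3, 4->2, 19->11, 9->4, 1->1
rank(y): 3->2, 5->3, 13->10, 10->8, 6->4, 1->1, 20->11, 9->7, 12->9, 7->5, 8->6
Step 2: d_i = R_x(i) - R_y(i); compute d_i^2.
  (6-2)^2=16, (10-3)^2=49, (7-10)^2=9, (5-8)^2=9, (9-4)^2=25, (8-1)^2=49, (3-11)^2=64, (2-7)^2=25, (11-9)^2=4, (4-5)^2=1, (1-6)^2=25
sum(d^2) = 276.
Step 3: rho = 1 - 6*276 / (11*(11^2 - 1)) = 1 - 1656/1320 = -0.254545.
Step 4: Under H0, t = rho * sqrt((n-2)/(1-rho^2)) = -0.7896 ~ t(9).
Step 5: Two-sided p-value from the t-distribution with 9 df = 0.450037.
Step 6: alpha = 0.05. fail to reject H0.

rho = -0.2545, p = 0.450037, fail to reject H0 at alpha = 0.05.


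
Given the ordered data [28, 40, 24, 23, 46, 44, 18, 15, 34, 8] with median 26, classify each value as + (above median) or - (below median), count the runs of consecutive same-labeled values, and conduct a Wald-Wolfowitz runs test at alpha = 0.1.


Step 1: Compute median = 26; label A = above, B = below.
Labels in order: AABBAABBAB  (n_A = 5, n_B = 5)
Step 2: Count runs R = 6.
Step 3: Under H0 (random ordering), E[R] = 2*n_A*n_B/(n_A+n_B) + 1 = 2*5*5/10 + 1 = 6.0000.
        Var[R] = 2*n_A*n_B*(2*n_A*n_B - n_A - n_B) / ((n_A+n_B)^2 * (n_A+n_B-1)) = 2000/900 = 2.2222.
        SD[R] = 1.4907.
Step 4: R = E[R], so z = 0 with no continuity correction.
Step 5: Two-sided p-value via normal approximation = 2*(1 - Phi(|z|)) = 1.000000.
Step 6: alpha = 0.1. fail to reject H0.

R = 6, z = 0.0000, p = 1.000000, fail to reject H0.


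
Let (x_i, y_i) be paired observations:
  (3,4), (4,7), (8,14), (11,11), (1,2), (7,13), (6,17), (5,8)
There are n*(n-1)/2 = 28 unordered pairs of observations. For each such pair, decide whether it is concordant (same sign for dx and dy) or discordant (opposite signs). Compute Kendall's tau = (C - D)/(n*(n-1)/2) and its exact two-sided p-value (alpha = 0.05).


Step 1: Enumerate the 28 unordered pairs (i,j) with i<j and classify each by sign(x_j-x_i) * sign(y_j-y_i).
  (1,2):dx=+1,dy=+3->C; (1,3):dx=+5,dy=+10->C; (1,4):dx=+8,dy=+7->C; (1,5):dx=-2,dy=-2->C
  (1,6):dx=+4,dy=+9->C; (1,7):dx=+3,dy=+13->C; (1,8):dx=+2,dy=+4->C; (2,3):dx=+4,dy=+7->C
  (2,4):dx=+7,dy=+4->C; (2,5):dx=-3,dy=-5->C; (2,6):dx=+3,dy=+6->C; (2,7):dx=+2,dy=+10->C
  (2,8):dx=+1,dy=+1->C; (3,4):dx=+3,dy=-3->D; (3,5):dx=-7,dy=-12->C; (3,6):dx=-1,dy=-1->C
  (3,7):dx=-2,dy=+3->D; (3,8):dx=-3,dy=-6->C; (4,5):dx=-10,dy=-9->C; (4,6):dx=-4,dy=+2->D
  (4,7):dx=-5,dy=+6->D; (4,8):dx=-6,dy=-3->C; (5,6):dx=+6,dy=+11->C; (5,7):dx=+5,dy=+15->C
  (5,8):dx=+4,dy=+6->C; (6,7):dx=-1,dy=+4->D; (6,8):dx=-2,dy=-5->C; (7,8):dx=-1,dy=-9->C
Step 2: C = 23, D = 5, total pairs = 28.
Step 3: tau = (C - D)/(n(n-1)/2) = (23 - 5)/28 = 0.642857.
Step 4: Exact two-sided p-value (enumerate n! = 40320 permutations of y under H0): p = 0.031151.
Step 5: alpha = 0.05. reject H0.

tau_b = 0.6429 (C=23, D=5), p = 0.031151, reject H0.


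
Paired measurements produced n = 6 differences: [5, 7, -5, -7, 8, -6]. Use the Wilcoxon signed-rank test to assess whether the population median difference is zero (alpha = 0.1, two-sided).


Step 1: Drop any zero differences (none here) and take |d_i|.
|d| = [5, 7, 5, 7, 8, 6]
Step 2: Midrank |d_i| (ties get averaged ranks).
ranks: |5|->1.5, |7|->4.5, |5|->1.5, |7|->4.5, |8|->6, |6|->3
Step 3: Attach original signs; sum ranks with positive sign and with negative sign.
W+ = 1.5 + 4.5 + 6 = 12
W- = 1.5 + 4.5 + 3 = 9
(Check: W+ + W- = 21 should equal n(n+1)/2 = 21.)
Step 4: Test statistic W = min(W+, W-) = 9.
Step 5: Ties in |d|, so use the tie-corrected normal approximation.
        E[W] = n(n+1)/4 = 6*7/4 = 10.5.
        Tie groups: |d|=5 (t=2), |d|=7 (t=2); sum(t^3 - t) = 12.
        Var[W] = n(n+1)(2n+1)/24 - sum(t^3-t)/48 = 546/24 - 12/48 = 22.5.
        z = (W - E[W]) / sqrt(Var[W]) = (9 - 10.5) / 4.7434 = -0.3162.
        Two-sided p = 2*Phi(z) = 0.751830.
Step 6: alpha = 0.1. fail to reject H0.

W+ = 12, W- = 9, W = min = 9, p = 0.751830, fail to reject H0.


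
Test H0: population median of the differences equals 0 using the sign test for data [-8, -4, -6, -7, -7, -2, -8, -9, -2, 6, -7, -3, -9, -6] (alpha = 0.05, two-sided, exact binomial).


Step 1: Discard zero differences. Original n = 14; n_eff = number of nonzero differences = 14.
Nonzero differences (with sign): -8, -4, -6, -7, -7, -2, -8, -9, -2, +6, -7, -3, -9, -6
Step 2: Count signs: positive = 1, negative = 13.
Step 3: Under H0: P(positive) = 0.5, so the number of positives S ~ Bin(14, 0.5).
Step 4: Two-sided exact p-value = sum of Bin(14,0.5) probabilities at or below the observed probability = 0.001831.
Step 5: alpha = 0.05. reject H0.

n_eff = 14, pos = 1, neg = 13, p = 0.001831, reject H0.


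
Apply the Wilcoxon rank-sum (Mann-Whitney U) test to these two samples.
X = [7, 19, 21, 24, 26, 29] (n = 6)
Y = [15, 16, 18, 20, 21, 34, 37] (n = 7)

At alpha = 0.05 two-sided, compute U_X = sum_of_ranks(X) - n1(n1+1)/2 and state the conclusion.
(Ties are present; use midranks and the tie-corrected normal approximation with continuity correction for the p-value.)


Step 1: Combine and sort all 13 observations; assign midranks.
sorted (value, group): (7,X), (15,Y), (16,Y), (18,Y), (19,X), (20,Y), (21,X), (21,Y), (24,X), (26,X), (29,X), (34,Y), (37,Y)
ranks: 7->1, 15->2, 16->3, 18->4, 19->5, 20->6, 21->7.5, 21->7.5, 24->9, 26->10, 29->11, 34->12, 37->13
Step 2: Rank sum for X: R1 = 1 + 5 + 7.5 + 9 + 10 + 11 = 43.5.
Step 3: U_X = R1 - n1(n1+1)/2 = 43.5 - 6*7/2 = 43.5 - 21 = 22.5.
       U_Y = n1*n2 - U_X = 42 - 22.5 = 19.5.
Step 4: Ties are present, so use the tie-corrected normal approximation (with continuity correction) for the p-value.
Step 5: p-value = 0.886248; compare to alpha = 0.05. fail to reject H0.

U_X = 22.5, p = 0.886248, fail to reject H0 at alpha = 0.05.


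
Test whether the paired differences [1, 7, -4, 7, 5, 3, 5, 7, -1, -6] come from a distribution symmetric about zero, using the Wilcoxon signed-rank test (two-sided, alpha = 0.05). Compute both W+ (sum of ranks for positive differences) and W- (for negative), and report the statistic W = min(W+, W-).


Step 1: Drop any zero differences (none here) and take |d_i|.
|d| = [1, 7, 4, 7, 5, 3, 5, 7, 1, 6]
Step 2: Midrank |d_i| (ties get averaged ranks).
ranks: |1|->1.5, |7|->9, |4|->4, |7|->9, |5|->5.5, |3|->3, |5|->5.5, |7|->9, |1|->1.5, |6|->7
Step 3: Attach original signs; sum ranks with positive sign and with negative sign.
W+ = 1.5 + 9 + 9 + 5.5 + 3 + 5.5 + 9 = 42.5
W- = 4 + 1.5 + 7 = 12.5
(Check: W+ + W- = 55 should equal n(n+1)/2 = 55.)
Step 4: Test statistic W = min(W+, W-) = 12.5.
Step 5: Ties in |d|, so use the tie-corrected normal approximation.
        E[W] = n(n+1)/4 = 10*11/4 = 27.5.
        Tie groups: |d|=1 (t=2), |d|=5 (t=2), |d|=7 (t=3); sum(t^3 - t) = 36.
        Var[W] = n(n+1)(2n+1)/24 - sum(t^3-t)/48 = 2310/24 - 36/48 = 95.5.
        z = (W - E[W]) / sqrt(Var[W]) = (12.5 - 27.5) / 9.7724 = -1.5349.
        Two-sided p = 2*Phi(z) = 0.124800.
Step 6: alpha = 0.05. fail to reject H0.

W+ = 42.5, W- = 12.5, W = min = 12.5, p = 0.124800, fail to reject H0.


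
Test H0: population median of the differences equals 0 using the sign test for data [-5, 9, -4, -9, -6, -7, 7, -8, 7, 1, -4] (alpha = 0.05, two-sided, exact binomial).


Step 1: Discard zero differences. Original n = 11; n_eff = number of nonzero differences = 11.
Nonzero differences (with sign): -5, +9, -4, -9, -6, -7, +7, -8, +7, +1, -4
Step 2: Count signs: positive = 4, negative = 7.
Step 3: Under H0: P(positive) = 0.5, so the number of positives S ~ Bin(11, 0.5).
Step 4: Two-sided exact p-value = sum of Bin(11,0.5) probabilities at or below the observed probability = 0.548828.
Step 5: alpha = 0.05. fail to reject H0.

n_eff = 11, pos = 4, neg = 7, p = 0.548828, fail to reject H0.


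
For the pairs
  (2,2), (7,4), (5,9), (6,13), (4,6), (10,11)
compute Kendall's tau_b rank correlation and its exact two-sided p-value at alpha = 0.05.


Step 1: Enumerate the 15 unordered pairs (i,j) with i<j and classify each by sign(x_j-x_i) * sign(y_j-y_i).
  (1,2):dx=+5,dy=+2->C; (1,3):dx=+3,dy=+7->C; (1,4):dx=+4,dy=+11->C; (1,5):dx=+2,dy=+4->C
  (1,6):dx=+8,dy=+9->C; (2,3):dx=-2,dy=+5->D; (2,4):dx=-1,dy=+9->D; (2,5):dx=-3,dy=+2->D
  (2,6):dx=+3,dy=+7->C; (3,4):dx=+1,dy=+4->C; (3,5):dx=-1,dy=-3->C; (3,6):dx=+5,dy=+2->C
  (4,5):dx=-2,dy=-7->C; (4,6):dx=+4,dy=-2->D; (5,6):dx=+6,dy=+5->C
Step 2: C = 11, D = 4, total pairs = 15.
Step 3: tau = (C - D)/(n(n-1)/2) = (11 - 4)/15 = 0.466667.
Step 4: Exact two-sided p-value (enumerate n! = 720 permutations of y under H0): p = 0.272222.
Step 5: alpha = 0.05. fail to reject H0.

tau_b = 0.4667 (C=11, D=4), p = 0.272222, fail to reject H0.


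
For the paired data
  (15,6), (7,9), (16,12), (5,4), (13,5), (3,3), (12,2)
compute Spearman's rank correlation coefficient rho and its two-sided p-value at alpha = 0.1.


Step 1: Rank x and y separately (midranks; no ties here).
rank(x): 15->6, 7->3, 16->7, 5->2, 13->5, 3->1, 12->4
rank(y): 6->5, 9->6, 12->7, 4->3, 5->4, 3->2, 2->1
Step 2: d_i = R_x(i) - R_y(i); compute d_i^2.
  (6-5)^2=1, (3-6)^2=9, (7-7)^2=0, (2-3)^2=1, (5-4)^2=1, (1-2)^2=1, (4-1)^2=9
sum(d^2) = 22.
Step 3: rho = 1 - 6*22 / (7*(7^2 - 1)) = 1 - 132/336 = 0.607143.
Step 4: Under H0, t = rho * sqrt((n-2)/(1-rho^2)) = 1.7086 ~ t(5).
Step 5: Two-sided p-value from the t-distribution with 5 df = 0.148231.
Step 6: alpha = 0.1. fail to reject H0.

rho = 0.6071, p = 0.148231, fail to reject H0 at alpha = 0.1.


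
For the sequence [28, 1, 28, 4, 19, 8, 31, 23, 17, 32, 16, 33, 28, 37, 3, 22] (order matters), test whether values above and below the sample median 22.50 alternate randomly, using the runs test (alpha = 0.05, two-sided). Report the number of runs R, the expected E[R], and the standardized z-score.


Step 1: Compute median = 22.50; label A = above, B = below.
Labels in order: ABABBBAABABAAABB  (n_A = 8, n_B = 8)
Step 2: Count runs R = 10.
Step 3: Under H0 (random ordering), E[R] = 2*n_A*n_B/(n_A+n_B) + 1 = 2*8*8/16 + 1 = 9.0000.
        Var[R] = 2*n_A*n_B*(2*n_A*n_B - n_A - n_B) / ((n_A+n_B)^2 * (n_A+n_B-1)) = 14336/3840 = 3.7333.
        SD[R] = 1.9322.
Step 4: Continuity-corrected z = (R - 0.5 - E[R]) / SD[R] = (10 - 0.5 - 9.0000) / 1.9322 = 0.2588.
Step 5: Two-sided p-value via normal approximation = 2*(1 - Phi(|z|)) = 0.795809.
Step 6: alpha = 0.05. fail to reject H0.

R = 10, z = 0.2588, p = 0.795809, fail to reject H0.


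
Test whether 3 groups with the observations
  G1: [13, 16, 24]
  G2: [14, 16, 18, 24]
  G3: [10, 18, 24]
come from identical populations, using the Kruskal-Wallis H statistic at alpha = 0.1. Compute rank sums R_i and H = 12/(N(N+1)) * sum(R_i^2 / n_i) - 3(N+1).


Step 1: Combine all N = 10 observations and assign midranks.
sorted (value, group, rank): (10,G3,1), (13,G1,2), (14,G2,3), (16,G1,4.5), (16,G2,4.5), (18,G2,6.5), (18,G3,6.5), (24,G1,9), (24,G2,9), (24,G3,9)
Step 2: Sum ranks within each group.
R_1 = 15.5 (n_1 = 3)
R_2 = 23 (n_2 = 4)
R_3 = 16.5 (n_3 = 3)
Step 3: H = 12/(N(N+1)) * sum(R_i^2/n_i) - 3(N+1)
     = 12/(10*11) * (15.5^2/3 + 23^2/4 + 16.5^2/3) - 3*11
     = 0.109091 * 303.083 - 33
     = 0.063636.
Step 4: Ties present; correction factor C = 1 - 36/(10^3 - 10) = 0.963636. Corrected H = 0.063636 / 0.963636 = 0.066038.
Step 5: Under H0, H ~ chi^2(2); p-value = 0.967520.
Step 6: alpha = 0.1. fail to reject H0.

H = 0.0660, df = 2, p = 0.967520, fail to reject H0.


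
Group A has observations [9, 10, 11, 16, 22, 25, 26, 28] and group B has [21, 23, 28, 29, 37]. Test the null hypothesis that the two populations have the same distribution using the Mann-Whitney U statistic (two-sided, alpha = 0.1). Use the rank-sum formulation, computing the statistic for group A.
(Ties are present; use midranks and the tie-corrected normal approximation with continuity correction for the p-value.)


Step 1: Combine and sort all 13 observations; assign midranks.
sorted (value, group): (9,X), (10,X), (11,X), (16,X), (21,Y), (22,X), (23,Y), (25,X), (26,X), (28,X), (28,Y), (29,Y), (37,Y)
ranks: 9->1, 10->2, 11->3, 16->4, 21->5, 22->6, 23->7, 25->8, 26->9, 28->10.5, 28->10.5, 29->12, 37->13
Step 2: Rank sum for X: R1 = 1 + 2 + 3 + 4 + 6 + 8 + 9 + 10.5 = 43.5.
Step 3: U_X = R1 - n1(n1+1)/2 = 43.5 - 8*9/2 = 43.5 - 36 = 7.5.
       U_Y = n1*n2 - U_X = 40 - 7.5 = 32.5.
Step 4: Ties are present, so use the tie-corrected normal approximation (with continuity correction) for the p-value.
Step 5: p-value = 0.078571; compare to alpha = 0.1. reject H0.

U_X = 7.5, p = 0.078571, reject H0 at alpha = 0.1.


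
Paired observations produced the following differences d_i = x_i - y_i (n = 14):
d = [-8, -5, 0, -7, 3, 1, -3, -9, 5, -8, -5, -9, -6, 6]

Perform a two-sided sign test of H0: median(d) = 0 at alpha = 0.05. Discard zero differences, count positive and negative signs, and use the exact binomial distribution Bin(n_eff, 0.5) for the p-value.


Step 1: Discard zero differences. Original n = 14; n_eff = number of nonzero differences = 13.
Nonzero differences (with sign): -8, -5, -7, +3, +1, -3, -9, +5, -8, -5, -9, -6, +6
Step 2: Count signs: positive = 4, negative = 9.
Step 3: Under H0: P(positive) = 0.5, so the number of positives S ~ Bin(13, 0.5).
Step 4: Two-sided exact p-value = sum of Bin(13,0.5) probabilities at or below the observed probability = 0.266846.
Step 5: alpha = 0.05. fail to reject H0.

n_eff = 13, pos = 4, neg = 9, p = 0.266846, fail to reject H0.


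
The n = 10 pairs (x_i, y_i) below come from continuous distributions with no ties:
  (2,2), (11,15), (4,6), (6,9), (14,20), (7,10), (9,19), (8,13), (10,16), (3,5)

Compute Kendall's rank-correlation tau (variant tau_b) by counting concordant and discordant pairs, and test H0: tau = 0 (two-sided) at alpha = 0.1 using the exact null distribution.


Step 1: Enumerate the 45 unordered pairs (i,j) with i<j and classify each by sign(x_j-x_i) * sign(y_j-y_i).
  (1,2):dx=+9,dy=+13->C; (1,3):dx=+2,dy=+4->C; (1,4):dx=+4,dy=+7->C; (1,5):dx=+12,dy=+18->C
  (1,6):dx=+5,dy=+8->C; (1,7):dx=+7,dy=+17->C; (1,8):dx=+6,dy=+11->C; (1,9):dx=+8,dy=+14->C
  (1,10):dx=+1,dy=+3->C; (2,3):dx=-7,dy=-9->C; (2,4):dx=-5,dy=-6->C; (2,5):dx=+3,dy=+5->C
  (2,6):dx=-4,dy=-5->C; (2,7):dx=-2,dy=+4->D; (2,8):dx=-3,dy=-2->C; (2,9):dx=-1,dy=+1->D
  (2,10):dx=-8,dy=-10->C; (3,4):dx=+2,dy=+3->C; (3,5):dx=+10,dy=+14->C; (3,6):dx=+3,dy=+4->C
  (3,7):dx=+5,dy=+13->C; (3,8):dx=+4,dy=+7->C; (3,9):dx=+6,dy=+10->C; (3,10):dx=-1,dy=-1->C
  (4,5):dx=+8,dy=+11->C; (4,6):dx=+1,dy=+1->C; (4,7):dx=+3,dy=+10->C; (4,8):dx=+2,dy=+4->C
  (4,9):dx=+4,dy=+7->C; (4,10):dx=-3,dy=-4->C; (5,6):dx=-7,dy=-10->C; (5,7):dx=-5,dy=-1->C
  (5,8):dx=-6,dy=-7->C; (5,9):dx=-4,dy=-4->C; (5,10):dx=-11,dy=-15->C; (6,7):dx=+2,dy=+9->C
  (6,8):dx=+1,dy=+3->C; (6,9):dx=+3,dy=+6->C; (6,10):dx=-4,dy=-5->C; (7,8):dx=-1,dy=-6->C
  (7,9):dx=+1,dy=-3->D; (7,10):dx=-6,dy=-14->C; (8,9):dx=+2,dy=+3->C; (8,10):dx=-5,dy=-8->C
  (9,10):dx=-7,dy=-11->C
Step 2: C = 42, D = 3, total pairs = 45.
Step 3: tau = (C - D)/(n(n-1)/2) = (42 - 3)/45 = 0.866667.
Step 4: Exact two-sided p-value (enumerate n! = 3628800 permutations of y under H0): p = 0.000115.
Step 5: alpha = 0.1. reject H0.

tau_b = 0.8667 (C=42, D=3), p = 0.000115, reject H0.


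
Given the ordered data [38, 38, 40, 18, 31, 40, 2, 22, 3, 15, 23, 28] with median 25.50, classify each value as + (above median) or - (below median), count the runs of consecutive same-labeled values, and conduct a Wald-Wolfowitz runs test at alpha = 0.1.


Step 1: Compute median = 25.50; label A = above, B = below.
Labels in order: AAABAABBBBBA  (n_A = 6, n_B = 6)
Step 2: Count runs R = 5.
Step 3: Under H0 (random ordering), E[R] = 2*n_A*n_B/(n_A+n_B) + 1 = 2*6*6/12 + 1 = 7.0000.
        Var[R] = 2*n_A*n_B*(2*n_A*n_B - n_A - n_B) / ((n_A+n_B)^2 * (n_A+n_B-1)) = 4320/1584 = 2.7273.
        SD[R] = 1.6514.
Step 4: Continuity-corrected z = (R + 0.5 - E[R]) / SD[R] = (5 + 0.5 - 7.0000) / 1.6514 = -0.9083.
Step 5: Two-sided p-value via normal approximation = 2*(1 - Phi(|z|)) = 0.363722.
Step 6: alpha = 0.1. fail to reject H0.

R = 5, z = -0.9083, p = 0.363722, fail to reject H0.


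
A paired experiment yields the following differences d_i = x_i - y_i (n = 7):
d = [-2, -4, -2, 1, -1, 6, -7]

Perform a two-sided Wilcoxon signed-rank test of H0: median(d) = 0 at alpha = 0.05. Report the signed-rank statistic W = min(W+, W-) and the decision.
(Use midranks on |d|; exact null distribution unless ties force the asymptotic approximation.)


Step 1: Drop any zero differences (none here) and take |d_i|.
|d| = [2, 4, 2, 1, 1, 6, 7]
Step 2: Midrank |d_i| (ties get averaged ranks).
ranks: |2|->3.5, |4|->5, |2|->3.5, |1|->1.5, |1|->1.5, |6|->6, |7|->7
Step 3: Attach original signs; sum ranks with positive sign and with negative sign.
W+ = 1.5 + 6 = 7.5
W- = 3.5 + 5 + 3.5 + 1.5 + 7 = 20.5
(Check: W+ + W- = 28 should equal n(n+1)/2 = 28.)
Step 4: Test statistic W = min(W+, W-) = 7.5.
Step 5: Ties in |d|, so use the tie-corrected normal approximation.
        E[W] = n(n+1)/4 = 7*8/4 = 14.
        Tie groups: |d|=1 (t=2), |d|=2 (t=2); sum(t^3 - t) = 12.
        Var[W] = n(n+1)(2n+1)/24 - sum(t^3-t)/48 = 840/24 - 12/48 = 34.75.
        z = (W - E[W]) / sqrt(Var[W]) = (7.5 - 14) / 5.8949 = -1.1026.
        Two-sided p = 2*Phi(z) = 0.270181.
Step 6: alpha = 0.05. fail to reject H0.

W+ = 7.5, W- = 20.5, W = min = 7.5, p = 0.270181, fail to reject H0.


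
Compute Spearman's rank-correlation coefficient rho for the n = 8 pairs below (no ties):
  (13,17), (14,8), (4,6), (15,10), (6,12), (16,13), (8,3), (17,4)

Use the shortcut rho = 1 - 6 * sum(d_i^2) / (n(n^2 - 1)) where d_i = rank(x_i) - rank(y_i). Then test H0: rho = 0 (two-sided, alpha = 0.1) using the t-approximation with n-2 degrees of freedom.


Step 1: Rank x and y separately (midranks; no ties here).
rank(x): 13->4, 14->5, 4->1, 15->6, 6->2, 16->7, 8->3, 17->8
rank(y): 17->8, 8->4, 6->3, 10->5, 12->6, 13->7, 3->1, 4->2
Step 2: d_i = R_x(i) - R_y(i); compute d_i^2.
  (4-8)^2=16, (5-4)^2=1, (1-3)^2=4, (6-5)^2=1, (2-6)^2=16, (7-7)^2=0, (3-1)^2=4, (8-2)^2=36
sum(d^2) = 78.
Step 3: rho = 1 - 6*78 / (8*(8^2 - 1)) = 1 - 468/504 = 0.071429.
Step 4: Under H0, t = rho * sqrt((n-2)/(1-rho^2)) = 0.1754 ~ t(6).
Step 5: Two-sided p-value from the t-distribution with 6 df = 0.866526.
Step 6: alpha = 0.1. fail to reject H0.

rho = 0.0714, p = 0.866526, fail to reject H0 at alpha = 0.1.


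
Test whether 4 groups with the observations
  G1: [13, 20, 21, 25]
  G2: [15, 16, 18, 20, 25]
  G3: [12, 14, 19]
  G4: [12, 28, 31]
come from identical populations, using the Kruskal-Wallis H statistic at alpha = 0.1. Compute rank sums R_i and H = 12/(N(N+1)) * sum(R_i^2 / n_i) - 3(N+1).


Step 1: Combine all N = 15 observations and assign midranks.
sorted (value, group, rank): (12,G3,1.5), (12,G4,1.5), (13,G1,3), (14,G3,4), (15,G2,5), (16,G2,6), (18,G2,7), (19,G3,8), (20,G1,9.5), (20,G2,9.5), (21,G1,11), (25,G1,12.5), (25,G2,12.5), (28,G4,14), (31,G4,15)
Step 2: Sum ranks within each group.
R_1 = 36 (n_1 = 4)
R_2 = 40 (n_2 = 5)
R_3 = 13.5 (n_3 = 3)
R_4 = 30.5 (n_4 = 3)
Step 3: H = 12/(N(N+1)) * sum(R_i^2/n_i) - 3(N+1)
     = 12/(15*16) * (36^2/4 + 40^2/5 + 13.5^2/3 + 30.5^2/3) - 3*16
     = 0.050000 * 1014.83 - 48
     = 2.741667.
Step 4: Ties present; correction factor C = 1 - 18/(15^3 - 15) = 0.994643. Corrected H = 2.741667 / 0.994643 = 2.756433.
Step 5: Under H0, H ~ chi^2(3); p-value = 0.430722.
Step 6: alpha = 0.1. fail to reject H0.

H = 2.7564, df = 3, p = 0.430722, fail to reject H0.


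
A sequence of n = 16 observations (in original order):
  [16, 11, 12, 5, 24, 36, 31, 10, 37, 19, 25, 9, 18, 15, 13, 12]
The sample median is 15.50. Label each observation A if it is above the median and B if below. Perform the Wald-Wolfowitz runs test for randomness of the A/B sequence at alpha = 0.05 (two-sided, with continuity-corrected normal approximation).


Step 1: Compute median = 15.50; label A = above, B = below.
Labels in order: ABBBAAABAAABABBB  (n_A = 8, n_B = 8)
Step 2: Count runs R = 8.
Step 3: Under H0 (random ordering), E[R] = 2*n_A*n_B/(n_A+n_B) + 1 = 2*8*8/16 + 1 = 9.0000.
        Var[R] = 2*n_A*n_B*(2*n_A*n_B - n_A - n_B) / ((n_A+n_B)^2 * (n_A+n_B-1)) = 14336/3840 = 3.7333.
        SD[R] = 1.9322.
Step 4: Continuity-corrected z = (R + 0.5 - E[R]) / SD[R] = (8 + 0.5 - 9.0000) / 1.9322 = -0.2588.
Step 5: Two-sided p-value via normal approximation = 2*(1 - Phi(|z|)) = 0.795809.
Step 6: alpha = 0.05. fail to reject H0.

R = 8, z = -0.2588, p = 0.795809, fail to reject H0.


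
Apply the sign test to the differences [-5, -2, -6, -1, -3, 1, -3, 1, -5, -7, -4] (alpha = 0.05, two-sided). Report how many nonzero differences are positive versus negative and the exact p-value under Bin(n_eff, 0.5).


Step 1: Discard zero differences. Original n = 11; n_eff = number of nonzero differences = 11.
Nonzero differences (with sign): -5, -2, -6, -1, -3, +1, -3, +1, -5, -7, -4
Step 2: Count signs: positive = 2, negative = 9.
Step 3: Under H0: P(positive) = 0.5, so the number of positives S ~ Bin(11, 0.5).
Step 4: Two-sided exact p-value = sum of Bin(11,0.5) probabilities at or below the observed probability = 0.065430.
Step 5: alpha = 0.05. fail to reject H0.

n_eff = 11, pos = 2, neg = 9, p = 0.065430, fail to reject H0.


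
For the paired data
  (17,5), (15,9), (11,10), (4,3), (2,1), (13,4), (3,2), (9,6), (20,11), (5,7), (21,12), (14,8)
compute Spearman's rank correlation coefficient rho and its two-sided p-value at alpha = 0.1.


Step 1: Rank x and y separately (midranks; no ties here).
rank(x): 17->10, 15->9, 11->6, 4->3, 2->1, 13->7, 3->2, 9->5, 20->11, 5->4, 21->12, 14->8
rank(y): 5->5, 9->9, 10->10, 3->3, 1->1, 4->4, 2->2, 6->6, 11->11, 7->7, 12->12, 8->8
Step 2: d_i = R_x(i) - R_y(i); compute d_i^2.
  (10-5)^2=25, (9-9)^2=0, (6-10)^2=16, (3-3)^2=0, (1-1)^2=0, (7-4)^2=9, (2-2)^2=0, (5-6)^2=1, (11-11)^2=0, (4-7)^2=9, (12-12)^2=0, (8-8)^2=0
sum(d^2) = 60.
Step 3: rho = 1 - 6*60 / (12*(12^2 - 1)) = 1 - 360/1716 = 0.790210.
Step 4: Under H0, t = rho * sqrt((n-2)/(1-rho^2)) = 4.0775 ~ t(10).
Step 5: Two-sided p-value from the t-distribution with 10 df = 0.002223.
Step 6: alpha = 0.1. reject H0.

rho = 0.7902, p = 0.002223, reject H0 at alpha = 0.1.


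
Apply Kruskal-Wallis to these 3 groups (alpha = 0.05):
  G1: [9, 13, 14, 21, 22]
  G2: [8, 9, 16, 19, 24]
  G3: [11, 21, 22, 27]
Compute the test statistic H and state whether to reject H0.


Step 1: Combine all N = 14 observations and assign midranks.
sorted (value, group, rank): (8,G2,1), (9,G1,2.5), (9,G2,2.5), (11,G3,4), (13,G1,5), (14,G1,6), (16,G2,7), (19,G2,8), (21,G1,9.5), (21,G3,9.5), (22,G1,11.5), (22,G3,11.5), (24,G2,13), (27,G3,14)
Step 2: Sum ranks within each group.
R_1 = 34.5 (n_1 = 5)
R_2 = 31.5 (n_2 = 5)
R_3 = 39 (n_3 = 4)
Step 3: H = 12/(N(N+1)) * sum(R_i^2/n_i) - 3(N+1)
     = 12/(14*15) * (34.5^2/5 + 31.5^2/5 + 39^2/4) - 3*15
     = 0.057143 * 816.75 - 45
     = 1.671429.
Step 4: Ties present; correction factor C = 1 - 18/(14^3 - 14) = 0.993407. Corrected H = 1.671429 / 0.993407 = 1.682522.
Step 5: Under H0, H ~ chi^2(2); p-value = 0.431166.
Step 6: alpha = 0.05. fail to reject H0.

H = 1.6825, df = 2, p = 0.431166, fail to reject H0.
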